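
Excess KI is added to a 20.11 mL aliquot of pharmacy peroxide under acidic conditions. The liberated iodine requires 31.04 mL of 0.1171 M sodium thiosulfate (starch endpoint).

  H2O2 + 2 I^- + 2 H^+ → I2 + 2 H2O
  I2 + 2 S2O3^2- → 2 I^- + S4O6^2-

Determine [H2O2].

0.09037 M

n(S2O3^2-) = 0.03104 × 0.1171 = 3.635 × 10^-3 mol
n(I2) = n(S2O3^2-)/2 = 1.817 × 10^-3 mol
n(H2O2) in the aliquot = 1.817 × 10^-3 mol (1:1 ratio)
[H2O2] = 1.817 × 10^-3 / 0.02011 = 0.09037 mol/L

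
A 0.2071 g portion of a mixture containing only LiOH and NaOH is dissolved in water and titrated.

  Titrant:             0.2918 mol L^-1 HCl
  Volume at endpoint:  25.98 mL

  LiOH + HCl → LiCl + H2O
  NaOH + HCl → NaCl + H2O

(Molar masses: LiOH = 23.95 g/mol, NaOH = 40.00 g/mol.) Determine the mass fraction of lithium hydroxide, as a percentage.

69.27 %

n(HCl) = 0.02598 × 0.2918 = 7.581 × 10^-3 mol
Let x = n(LiOH), y = n(NaOH).
Titrant: 1x + 1y = 7.581 × 10^-3;  mass: 23.95x + 40.00y = 0.2071
Solving, x = 5.990 × 10^-3 mol, y = 1.591 × 10^-3 mol
mass of LiOH = 5.990 × 10^-3 × 23.95 = 0.1435 g
% LiOH = 0.1435 / 0.2071 × 100 = 69.27 %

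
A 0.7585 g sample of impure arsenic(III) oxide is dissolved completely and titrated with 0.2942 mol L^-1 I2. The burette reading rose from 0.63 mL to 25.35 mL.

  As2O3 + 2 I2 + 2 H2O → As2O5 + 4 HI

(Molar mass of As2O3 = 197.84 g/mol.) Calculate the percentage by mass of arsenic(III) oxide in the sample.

n(I2) = 0.02472 L × 0.2942 mol/L = 7.273 × 10^-3 mol
From the 1:2 ratio, n(As2O3) = 1/2 × 7.273 × 10^-3 = 3.636 × 10^-3 mol
mass of As2O3 = 3.636 × 10^-3 × 197.84 g/mol = 0.7194 g
% As2O3 = 0.7194 / 0.7585 × 100 = 94.85 %

94.85 %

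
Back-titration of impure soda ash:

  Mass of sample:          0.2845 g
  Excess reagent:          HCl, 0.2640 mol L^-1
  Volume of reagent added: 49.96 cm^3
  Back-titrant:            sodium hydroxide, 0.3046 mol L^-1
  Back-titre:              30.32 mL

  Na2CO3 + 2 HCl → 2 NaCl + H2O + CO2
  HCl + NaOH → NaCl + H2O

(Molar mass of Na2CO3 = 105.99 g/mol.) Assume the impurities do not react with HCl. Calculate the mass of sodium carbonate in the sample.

n(HCl) added = 0.04996 × 0.2640 = 0.01319 mol
n(NaOH) used in back-titration = 0.03032 × 0.3046 = 9.235 × 10^-3 mol
n(HCl) left over = 9.235 × 10^-3 mol (1:1 ratio)
n(HCl) consumed by analyte = 0.01319 − 9.235 × 10^-3 = 3.954 × 10^-3 mol
From the 1:2 ratio, n(Na2CO3) = 1/2 × 3.954 × 10^-3 = 1.977 × 10^-3 mol
mass of Na2CO3 = 1.977 × 10^-3 × 105.99 = 0.2095 g

0.2095 g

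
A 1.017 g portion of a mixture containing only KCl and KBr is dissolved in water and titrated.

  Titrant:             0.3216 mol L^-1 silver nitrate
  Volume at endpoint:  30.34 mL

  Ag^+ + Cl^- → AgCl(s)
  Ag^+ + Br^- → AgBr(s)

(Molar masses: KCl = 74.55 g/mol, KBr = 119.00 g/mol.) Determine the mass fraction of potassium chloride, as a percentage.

23.77 %

n(AgNO3) = 0.03034 × 0.3216 = 9.757 × 10^-3 mol
Let x = n(KCl), y = n(KBr).
Titrant: 1x + 1y = 9.757 × 10^-3;  mass: 74.55x + 119.00y = 1.017
Solving, x = 3.242 × 10^-3 mol, y = 6.515 × 10^-3 mol
mass of KCl = 3.242 × 10^-3 × 74.55 = 0.2417 g
% KCl = 0.2417 / 1.017 × 100 = 23.77 %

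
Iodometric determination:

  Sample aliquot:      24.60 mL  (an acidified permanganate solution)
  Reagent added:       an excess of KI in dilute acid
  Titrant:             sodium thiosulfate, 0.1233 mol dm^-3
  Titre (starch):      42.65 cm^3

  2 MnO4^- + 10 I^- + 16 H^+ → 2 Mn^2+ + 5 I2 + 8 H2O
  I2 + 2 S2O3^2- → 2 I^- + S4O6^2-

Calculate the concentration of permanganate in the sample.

0.04275 mol/L

n(S2O3^2-) = 0.04265 × 0.1233 = 5.259 × 10^-3 mol
n(I2) = n(S2O3^2-)/2 = 2.629 × 10^-3 mol
From the 2:5 ratio, n(MnO4^-) in the aliquot = 2/5 × 2.629 × 10^-3 = 1.052 × 10^-3 mol
[MnO4^-] = 1.052 × 10^-3 / 0.02460 = 0.04275 mol/L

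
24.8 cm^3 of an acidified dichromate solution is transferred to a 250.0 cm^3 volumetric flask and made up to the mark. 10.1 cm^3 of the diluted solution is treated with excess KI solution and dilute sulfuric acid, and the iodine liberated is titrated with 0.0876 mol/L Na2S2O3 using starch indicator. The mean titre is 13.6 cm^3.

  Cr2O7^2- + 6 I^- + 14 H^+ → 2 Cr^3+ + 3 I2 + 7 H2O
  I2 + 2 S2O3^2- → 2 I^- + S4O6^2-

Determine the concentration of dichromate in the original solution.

n(S2O3^2-) = 0.0136 × 0.0876 = 1.19 × 10^-3 mol
n(I2) = n(S2O3^2-)/2 = 5.96 × 10^-4 mol
From the 1:3 ratio, n(Cr2O7^2-) in the aliquot = 1/3 × 5.96 × 10^-4 = 1.99 × 10^-4 mol
[Cr2O7^2-]_dilute = 1.99 × 10^-4 / 0.0101 = 0.0197 mol/L
[Cr2O7^2-]_original = 0.0197 × 250.0/24.8 = 0.198 mol/L

0.198 mol/L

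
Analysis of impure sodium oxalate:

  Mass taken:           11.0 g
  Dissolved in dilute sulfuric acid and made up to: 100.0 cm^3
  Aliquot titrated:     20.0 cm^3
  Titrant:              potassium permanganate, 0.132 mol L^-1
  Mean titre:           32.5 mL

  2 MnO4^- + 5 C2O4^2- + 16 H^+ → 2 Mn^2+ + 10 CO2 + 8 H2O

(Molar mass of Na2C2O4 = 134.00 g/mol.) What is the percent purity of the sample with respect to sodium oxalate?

n(KMnO4) per titration = 0.0325 × 0.132 = 4.29 × 10^-3 mol
From the 5:2 ratio, n(Na2C2O4) in each aliquot = 5/2 × 4.29 × 10^-3 = 0.0107 mol
n(Na2C2O4) in the whole flask = 0.0107 × 100.0/20.0 = 0.0536 mol
mass of Na2C2O4 = 0.0536 × 134.00 = 7.19 g
% Na2C2O4 = 7.19 / 11.0 × 100 = 65.3 %

65.3 %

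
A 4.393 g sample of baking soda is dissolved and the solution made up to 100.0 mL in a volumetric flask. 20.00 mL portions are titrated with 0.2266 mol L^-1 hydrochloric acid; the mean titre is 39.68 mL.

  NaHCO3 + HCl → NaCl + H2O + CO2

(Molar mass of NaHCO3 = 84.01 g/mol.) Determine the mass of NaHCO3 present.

n(HCl) per titration = 0.03968 × 0.2266 = 8.991 × 10^-3 mol
n(NaHCO3) in each aliquot = 8.991 × 10^-3 mol (1:1 ratio)
n(NaHCO3) in the whole flask = 8.991 × 10^-3 × 100.0/20.00 = 0.04496 mol
mass of NaHCO3 = 0.04496 × 84.01 = 3.777 g

3.777 g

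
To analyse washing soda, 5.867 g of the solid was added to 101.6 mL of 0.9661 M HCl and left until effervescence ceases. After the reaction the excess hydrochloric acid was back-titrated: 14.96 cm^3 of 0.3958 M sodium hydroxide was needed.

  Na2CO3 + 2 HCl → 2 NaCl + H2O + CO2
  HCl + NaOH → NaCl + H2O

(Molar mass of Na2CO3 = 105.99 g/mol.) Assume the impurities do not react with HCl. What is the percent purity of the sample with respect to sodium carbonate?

n(HCl) added = 0.1016 × 0.9661 = 0.09816 mol
n(NaOH) used in back-titration = 0.01496 × 0.3958 = 5.921 × 10^-3 mol
n(HCl) left over = 5.921 × 10^-3 mol (1:1 ratio)
n(HCl) consumed by analyte = 0.09816 − 5.921 × 10^-3 = 0.09223 mol
From the 1:2 ratio, n(Na2CO3) = 1/2 × 0.09223 = 0.04612 mol
mass of Na2CO3 = 0.04612 × 105.99 = 4.888 g
% Na2CO3 = 4.888 / 5.867 × 100 = 83.31 %

83.31 %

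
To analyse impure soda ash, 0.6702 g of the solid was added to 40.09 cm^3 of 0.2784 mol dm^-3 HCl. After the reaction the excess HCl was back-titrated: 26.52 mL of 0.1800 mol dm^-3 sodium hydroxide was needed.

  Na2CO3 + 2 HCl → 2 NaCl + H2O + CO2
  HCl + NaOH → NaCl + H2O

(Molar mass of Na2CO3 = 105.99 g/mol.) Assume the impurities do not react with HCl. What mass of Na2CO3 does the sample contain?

0.3385 g

n(HCl) added = 0.04009 × 0.2784 = 0.01116 mol
n(NaOH) used in back-titration = 0.02652 × 0.1800 = 4.774 × 10^-3 mol
n(HCl) left over = 4.774 × 10^-3 mol (1:1 ratio)
n(HCl) consumed by analyte = 0.01116 − 4.774 × 10^-3 = 6.387 × 10^-3 mol
From the 1:2 ratio, n(Na2CO3) = 1/2 × 6.387 × 10^-3 = 3.194 × 10^-3 mol
mass of Na2CO3 = 3.194 × 10^-3 × 105.99 = 0.3385 g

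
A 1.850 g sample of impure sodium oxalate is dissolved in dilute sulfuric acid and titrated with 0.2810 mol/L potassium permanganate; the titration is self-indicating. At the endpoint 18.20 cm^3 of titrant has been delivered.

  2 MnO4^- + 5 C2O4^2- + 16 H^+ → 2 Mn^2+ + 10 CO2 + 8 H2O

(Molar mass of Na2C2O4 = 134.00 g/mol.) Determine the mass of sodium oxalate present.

n(KMnO4) = 0.01820 L × 0.2810 mol/L = 5.114 × 10^-3 mol
From the 5:2 ratio, n(Na2C2O4) = 5/2 × 5.114 × 10^-3 = 0.01279 mol
mass of Na2C2O4 = 0.01279 × 134.00 g/mol = 1.713 g

1.713 g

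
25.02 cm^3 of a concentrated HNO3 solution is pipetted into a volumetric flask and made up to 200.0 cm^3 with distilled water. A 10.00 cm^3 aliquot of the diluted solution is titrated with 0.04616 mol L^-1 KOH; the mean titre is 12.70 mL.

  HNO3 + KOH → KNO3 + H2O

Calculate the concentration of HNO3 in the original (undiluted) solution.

n(KOH) = 0.01270 × 0.04616 = 5.862 × 10^-4 mol
n(HNO3) in the aliquot = 5.862 × 10^-4 mol (1:1 ratio)
[HNO3]_dilute = 5.862 × 10^-4 / 0.01000 = 0.05862 mol/L
Dilution factor = 200.0 / 25.02 = 7.994
[HNO3]_stock = 0.05862 × 7.994 = 0.4686 mol/L

0.4686 mol/L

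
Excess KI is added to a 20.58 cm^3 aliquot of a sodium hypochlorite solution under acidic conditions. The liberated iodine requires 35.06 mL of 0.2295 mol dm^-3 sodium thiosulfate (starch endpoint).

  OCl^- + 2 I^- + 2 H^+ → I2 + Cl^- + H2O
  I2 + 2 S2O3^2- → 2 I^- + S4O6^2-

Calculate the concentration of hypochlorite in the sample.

0.1955 mol/L

n(S2O3^2-) = 0.03506 × 0.2295 = 8.046 × 10^-3 mol
n(I2) = n(S2O3^2-)/2 = 4.023 × 10^-3 mol
n(OCl^-) in the aliquot = 4.023 × 10^-3 mol (1:1 ratio)
[OCl^-] = 4.023 × 10^-3 / 0.02058 = 0.1955 mol/L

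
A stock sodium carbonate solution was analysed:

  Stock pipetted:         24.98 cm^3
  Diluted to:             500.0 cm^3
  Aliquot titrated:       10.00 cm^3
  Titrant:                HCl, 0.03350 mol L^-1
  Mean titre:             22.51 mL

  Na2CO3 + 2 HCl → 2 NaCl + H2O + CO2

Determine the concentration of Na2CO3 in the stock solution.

0.7547 mol/L

n(HCl) = 0.02251 × 0.03350 = 7.541 × 10^-4 mol
From the 1:2 ratio, n(Na2CO3) in the aliquot = 1/2 × 7.541 × 10^-4 = 3.770 × 10^-4 mol
[Na2CO3]_dilute = 3.770 × 10^-4 / 0.01000 = 0.03770 mol/L
Dilution factor = 500.0 / 24.98 = 20.02
[Na2CO3]_stock = 0.03770 × 20.02 = 0.7547 mol/L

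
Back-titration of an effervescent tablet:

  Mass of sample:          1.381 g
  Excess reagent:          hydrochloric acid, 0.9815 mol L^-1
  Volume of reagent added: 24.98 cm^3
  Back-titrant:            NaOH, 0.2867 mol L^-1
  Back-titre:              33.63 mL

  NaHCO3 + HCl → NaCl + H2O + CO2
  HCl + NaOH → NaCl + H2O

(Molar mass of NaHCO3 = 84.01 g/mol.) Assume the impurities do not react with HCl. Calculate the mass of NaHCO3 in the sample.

n(HCl) added = 0.02498 × 0.9815 = 0.02452 mol
n(NaOH) used in back-titration = 0.03363 × 0.2867 = 9.642 × 10^-3 mol
n(HCl) left over = 9.642 × 10^-3 mol (1:1 ratio)
n(HCl) consumed by analyte = 0.02452 − 9.642 × 10^-3 = 0.01488 mol
n(NaHCO3) = 0.01488 mol (1:1 ratio)
mass of NaHCO3 = 0.01488 × 84.01 = 1.250 g

1.250 g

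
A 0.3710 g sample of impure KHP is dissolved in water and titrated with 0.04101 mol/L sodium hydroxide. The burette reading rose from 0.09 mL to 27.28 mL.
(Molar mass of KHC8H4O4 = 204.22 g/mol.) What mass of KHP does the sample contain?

0.2277 g

KHC8H4O4 + NaOH → KNaC8H4O4 + H2O
n(NaOH) = 0.02719 L × 0.04101 mol/L = 1.115 × 10^-3 mol
n(KHC8H4O4) = 1.115 × 10^-3 mol (1:1 ratio)
mass of KHC8H4O4 = 1.115 × 10^-3 × 204.22 g/mol = 0.2277 g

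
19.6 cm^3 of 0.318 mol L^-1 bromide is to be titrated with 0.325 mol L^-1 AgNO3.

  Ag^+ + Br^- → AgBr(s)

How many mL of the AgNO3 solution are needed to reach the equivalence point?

n(Br-) = 0.0196 L × 0.318 mol/L = 6.23 × 10^-3 mol
n(AgNO3) = 6.23 × 10^-3 mol (1:1 stoichiometry)
V(AgNO3) = 6.23 × 10^-3 mol / 0.325 mol/L = 0.0192 L = 19.2 mL

19.2 mL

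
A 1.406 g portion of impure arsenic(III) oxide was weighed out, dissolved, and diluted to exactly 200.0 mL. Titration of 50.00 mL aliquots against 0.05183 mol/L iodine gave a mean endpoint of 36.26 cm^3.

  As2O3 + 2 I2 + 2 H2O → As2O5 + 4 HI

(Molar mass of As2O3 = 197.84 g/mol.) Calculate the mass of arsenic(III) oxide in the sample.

n(I2) per titration = 0.03626 × 0.05183 = 1.879 × 10^-3 mol
From the 1:2 ratio, n(As2O3) in each aliquot = 1/2 × 1.879 × 10^-3 = 9.397 × 10^-4 mol
n(As2O3) in the whole flask = 9.397 × 10^-4 × 200.0/50.00 = 3.759 × 10^-3 mol
mass of As2O3 = 3.759 × 10^-3 × 197.84 = 0.7436 g

0.7436 g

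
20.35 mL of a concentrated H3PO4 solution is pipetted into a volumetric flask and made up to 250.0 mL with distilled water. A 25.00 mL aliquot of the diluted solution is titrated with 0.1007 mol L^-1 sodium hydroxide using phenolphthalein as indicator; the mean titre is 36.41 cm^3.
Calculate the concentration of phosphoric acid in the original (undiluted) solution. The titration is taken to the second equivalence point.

H3PO4 + 2 NaOH → Na2HPO4 + 2 H2O
n(NaOH) = 0.03641 × 0.1007 = 3.666 × 10^-3 mol
From the 1:2 ratio, n(H3PO4) in the aliquot = 1/2 × 3.666 × 10^-3 = 1.833 × 10^-3 mol
[H3PO4]_dilute = 1.833 × 10^-3 / 0.02500 = 0.07333 mol/L
Dilution factor = 250.0 / 20.35 = 12.29
[H3PO4]_stock = 0.07333 × 12.29 = 0.9009 mol/L

0.9009 mol/L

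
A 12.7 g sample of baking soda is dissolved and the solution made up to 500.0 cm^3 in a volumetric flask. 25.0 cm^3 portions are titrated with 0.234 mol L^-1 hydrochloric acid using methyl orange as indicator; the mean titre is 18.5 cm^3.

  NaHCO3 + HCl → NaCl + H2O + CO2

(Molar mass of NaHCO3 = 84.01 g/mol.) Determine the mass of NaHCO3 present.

n(HCl) per titration = 0.0185 × 0.234 = 4.33 × 10^-3 mol
n(NaHCO3) in each aliquot = 4.33 × 10^-3 mol (1:1 ratio)
n(NaHCO3) in the whole flask = 4.33 × 10^-3 × 500.0/25.0 = 0.0866 mol
mass of NaHCO3 = 0.0866 × 84.01 = 7.27 g

7.27 g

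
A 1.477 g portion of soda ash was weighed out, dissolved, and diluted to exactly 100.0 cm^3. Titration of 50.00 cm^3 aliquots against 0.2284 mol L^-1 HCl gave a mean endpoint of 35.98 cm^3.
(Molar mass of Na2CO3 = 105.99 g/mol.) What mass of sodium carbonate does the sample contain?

0.8710 g

Na2CO3 + 2 HCl → 2 NaCl + H2O + CO2
n(HCl) per titration = 0.03598 × 0.2284 = 8.218 × 10^-3 mol
From the 1:2 ratio, n(Na2CO3) in each aliquot = 1/2 × 8.218 × 10^-3 = 4.109 × 10^-3 mol
n(Na2CO3) in the whole flask = 4.109 × 10^-3 × 100.0/50.00 = 8.218 × 10^-3 mol
mass of Na2CO3 = 8.218 × 10^-3 × 105.99 = 0.8710 g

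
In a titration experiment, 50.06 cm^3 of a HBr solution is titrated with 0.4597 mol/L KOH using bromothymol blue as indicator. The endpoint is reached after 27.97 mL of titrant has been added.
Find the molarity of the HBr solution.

0.2568 mol/L

HBr + KOH → KBr + H2O
n(KOH) = 0.02797 L × 0.4597 mol/L = 0.01286 mol
n(HBr) = 0.01286 mol (1:1 mole ratio)
[HBr] = 0.01286 mol / 0.05006 L = 0.2568 mol/L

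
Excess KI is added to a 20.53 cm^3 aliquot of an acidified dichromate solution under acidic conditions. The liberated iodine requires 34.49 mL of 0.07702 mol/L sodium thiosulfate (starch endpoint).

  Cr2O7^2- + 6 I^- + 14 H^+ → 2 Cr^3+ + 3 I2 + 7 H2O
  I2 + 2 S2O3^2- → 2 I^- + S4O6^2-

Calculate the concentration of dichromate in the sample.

0.02157 mol/L

n(S2O3^2-) = 0.03449 × 0.07702 = 2.656 × 10^-3 mol
n(I2) = n(S2O3^2-)/2 = 1.328 × 10^-3 mol
From the 1:3 ratio, n(Cr2O7^2-) in the aliquot = 1/3 × 1.328 × 10^-3 = 4.427 × 10^-4 mol
[Cr2O7^2-] = 4.427 × 10^-4 / 0.02053 = 0.02157 mol/L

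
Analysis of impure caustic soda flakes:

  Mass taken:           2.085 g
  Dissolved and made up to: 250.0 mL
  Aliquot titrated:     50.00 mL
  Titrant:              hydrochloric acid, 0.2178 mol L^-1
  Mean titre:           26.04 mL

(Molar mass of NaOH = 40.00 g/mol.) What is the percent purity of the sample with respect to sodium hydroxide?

54.40 %

NaOH + HCl → NaCl + H2O
n(HCl) per titration = 0.02604 × 0.2178 = 5.672 × 10^-3 mol
n(NaOH) in each aliquot = 5.672 × 10^-3 mol (1:1 ratio)
n(NaOH) in the whole flask = 5.672 × 10^-3 × 250.0/50.00 = 0.02836 mol
mass of NaOH = 0.02836 × 40.00 = 1.134 g
% NaOH = 1.134 / 2.085 × 100 = 54.40 %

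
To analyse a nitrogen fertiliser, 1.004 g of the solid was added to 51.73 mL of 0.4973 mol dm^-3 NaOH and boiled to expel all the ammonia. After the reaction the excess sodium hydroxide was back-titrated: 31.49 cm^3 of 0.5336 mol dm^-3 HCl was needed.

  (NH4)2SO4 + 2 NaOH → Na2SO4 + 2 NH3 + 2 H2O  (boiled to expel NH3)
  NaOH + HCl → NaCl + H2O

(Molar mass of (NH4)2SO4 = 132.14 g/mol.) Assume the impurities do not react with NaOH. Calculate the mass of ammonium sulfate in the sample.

n(NaOH) added = 0.05173 × 0.4973 = 0.02573 mol
n(HCl) used in back-titration = 0.03149 × 0.5336 = 0.01680 mol
n(NaOH) left over = 0.01680 mol (1:1 ratio)
n(NaOH) consumed by analyte = 0.02573 − 0.01680 = 8.922 × 10^-3 mol
From the 1:2 ratio, n((NH4)2SO4) = 1/2 × 8.922 × 10^-3 = 4.461 × 10^-3 mol
mass of (NH4)2SO4 = 4.461 × 10^-3 × 132.14 = 0.5895 g

0.5895 g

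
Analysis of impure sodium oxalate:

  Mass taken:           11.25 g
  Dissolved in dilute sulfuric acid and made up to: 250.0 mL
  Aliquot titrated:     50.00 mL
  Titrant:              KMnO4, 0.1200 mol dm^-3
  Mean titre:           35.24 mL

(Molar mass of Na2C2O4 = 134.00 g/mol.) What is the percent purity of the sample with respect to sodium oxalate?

62.96 %

2 MnO4^- + 5 C2O4^2- + 16 H^+ → 2 Mn^2+ + 10 CO2 + 8 H2O
n(KMnO4) per titration = 0.03524 × 0.1200 = 4.229 × 10^-3 mol
From the 5:2 ratio, n(Na2C2O4) in each aliquot = 5/2 × 4.229 × 10^-3 = 0.01057 mol
n(Na2C2O4) in the whole flask = 0.01057 × 250.0/50.00 = 0.05286 mol
mass of Na2C2O4 = 0.05286 × 134.00 = 7.083 g
% Na2C2O4 = 7.083 / 11.25 × 100 = 62.96 %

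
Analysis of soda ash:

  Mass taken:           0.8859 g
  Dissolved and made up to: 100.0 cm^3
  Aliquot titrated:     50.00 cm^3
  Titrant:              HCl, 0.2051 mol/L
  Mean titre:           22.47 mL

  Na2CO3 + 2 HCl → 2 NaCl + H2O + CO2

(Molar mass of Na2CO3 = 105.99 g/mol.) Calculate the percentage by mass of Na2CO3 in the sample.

n(HCl) per titration = 0.02247 × 0.2051 = 4.609 × 10^-3 mol
From the 1:2 ratio, n(Na2CO3) in each aliquot = 1/2 × 4.609 × 10^-3 = 2.304 × 10^-3 mol
n(Na2CO3) in the whole flask = 2.304 × 10^-3 × 100.0/50.00 = 4.609 × 10^-3 mol
mass of Na2CO3 = 4.609 × 10^-3 × 105.99 = 0.4885 g
% Na2CO3 = 0.4885 / 0.8859 × 100 = 55.14 %

55.14 %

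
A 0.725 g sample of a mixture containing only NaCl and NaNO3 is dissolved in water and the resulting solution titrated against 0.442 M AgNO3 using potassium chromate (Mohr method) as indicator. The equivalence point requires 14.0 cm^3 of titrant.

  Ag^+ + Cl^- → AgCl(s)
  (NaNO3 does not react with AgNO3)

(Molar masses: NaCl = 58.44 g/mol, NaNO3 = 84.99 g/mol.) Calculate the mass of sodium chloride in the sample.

n(AgNO3) = 0.0140 × 0.442 = 6.19 × 10^-3 mol
Let x = n(NaCl), y = n(NaNO3).
Titrant: 1x = 6.19 × 10^-3;  mass: 58.44x + 84.99y = 0.725
Solving, x = 6.19 × 10^-3 mol, y = 4.28 × 10^-3 mol
mass of NaCl = 6.19 × 10^-3 × 58.44 = 0.362 g

0.362 g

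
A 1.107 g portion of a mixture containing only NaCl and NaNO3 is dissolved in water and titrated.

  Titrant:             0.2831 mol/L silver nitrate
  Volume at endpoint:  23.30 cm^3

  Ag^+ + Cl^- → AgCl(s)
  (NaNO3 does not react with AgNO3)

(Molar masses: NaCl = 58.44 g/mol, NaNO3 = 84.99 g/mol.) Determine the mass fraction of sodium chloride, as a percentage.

n(AgNO3) = 0.02330 × 0.2831 = 6.596 × 10^-3 mol
Let x = n(NaCl), y = n(NaNO3).
Titrant: 1x = 6.596 × 10^-3;  mass: 58.44x + 84.99y = 1.107
Solving, x = 6.596 × 10^-3 mol, y = 8.489 × 10^-3 mol
mass of NaCl = 6.596 × 10^-3 × 58.44 = 0.3855 g
% NaCl = 0.3855 / 1.107 × 100 = 34.82 %

34.82 %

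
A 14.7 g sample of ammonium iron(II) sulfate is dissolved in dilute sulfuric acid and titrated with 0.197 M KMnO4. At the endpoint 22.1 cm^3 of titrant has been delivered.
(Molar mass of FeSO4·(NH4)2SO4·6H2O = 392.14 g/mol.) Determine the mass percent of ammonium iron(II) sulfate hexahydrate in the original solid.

MnO4^- + 5 Fe^2+ + 8 H^+ → Mn^2+ + 5 Fe^3+ + 4 H2O
n(KMnO4) = 0.0221 L × 0.197 mol/L = 4.35 × 10^-3 mol
From the 5:1 ratio, n(FeSO4·(NH4)2SO4·6H2O) = 5/1 × 4.35 × 10^-3 = 0.0218 mol
mass of FeSO4·(NH4)2SO4·6H2O = 0.0218 × 392.14 g/mol = 8.54 g
% FeSO4·(NH4)2SO4·6H2O = 8.54 / 14.7 × 100 = 58.1 %

58.1 %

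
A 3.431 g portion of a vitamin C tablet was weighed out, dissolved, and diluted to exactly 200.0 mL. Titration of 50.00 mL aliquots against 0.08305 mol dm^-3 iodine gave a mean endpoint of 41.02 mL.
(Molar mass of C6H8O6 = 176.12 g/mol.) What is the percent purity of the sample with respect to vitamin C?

C6H8O6 + I2 → C6H6O6 + 2 HI
n(I2) per titration = 0.04102 × 0.08305 = 3.407 × 10^-3 mol
n(C6H8O6) in each aliquot = 3.407 × 10^-3 mol (1:1 ratio)
n(C6H8O6) in the whole flask = 3.407 × 10^-3 × 200.0/50.00 = 0.01363 mol
mass of C6H8O6 = 0.01363 × 176.12 = 2.400 g
% C6H8O6 = 2.400 / 3.431 × 100 = 69.95 %

69.95 %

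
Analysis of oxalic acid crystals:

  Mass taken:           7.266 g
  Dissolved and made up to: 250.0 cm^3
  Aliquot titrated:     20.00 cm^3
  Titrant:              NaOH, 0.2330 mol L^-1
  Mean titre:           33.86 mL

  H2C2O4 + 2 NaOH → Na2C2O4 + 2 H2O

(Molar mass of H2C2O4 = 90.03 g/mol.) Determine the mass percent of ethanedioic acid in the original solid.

n(NaOH) per titration = 0.03386 × 0.2330 = 7.889 × 10^-3 mol
From the 1:2 ratio, n(H2C2O4) in each aliquot = 1/2 × 7.889 × 10^-3 = 3.945 × 10^-3 mol
n(H2C2O4) in the whole flask = 3.945 × 10^-3 × 250.0/20.00 = 0.04931 mol
mass of H2C2O4 = 0.04931 × 90.03 = 4.439 g
% H2C2O4 = 4.439 / 7.266 × 100 = 61.10 %

61.10 %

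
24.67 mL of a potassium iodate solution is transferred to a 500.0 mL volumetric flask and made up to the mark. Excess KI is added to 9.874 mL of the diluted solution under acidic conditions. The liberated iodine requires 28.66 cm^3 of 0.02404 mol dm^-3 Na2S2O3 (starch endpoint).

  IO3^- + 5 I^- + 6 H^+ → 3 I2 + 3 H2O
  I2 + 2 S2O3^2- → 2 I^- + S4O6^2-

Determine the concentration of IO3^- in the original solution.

n(S2O3^2-) = 0.02866 × 0.02404 = 6.890 × 10^-4 mol
n(I2) = n(S2O3^2-)/2 = 3.445 × 10^-4 mol
From the 1:3 ratio, n(IO3^-) in the aliquot = 1/3 × 3.445 × 10^-4 = 1.148 × 10^-4 mol
[IO3^-]_dilute = 1.148 × 10^-4 / 0.009874 = 0.01163 mol/L
[IO3^-]_original = 0.01163 × 500.0/24.67 = 0.2357 mol/L

0.2357 mol/L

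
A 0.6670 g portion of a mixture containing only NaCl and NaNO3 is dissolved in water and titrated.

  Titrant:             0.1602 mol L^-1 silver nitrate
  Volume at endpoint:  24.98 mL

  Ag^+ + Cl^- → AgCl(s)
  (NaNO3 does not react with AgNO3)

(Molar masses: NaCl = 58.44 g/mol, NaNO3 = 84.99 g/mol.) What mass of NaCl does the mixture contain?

0.2339 g

n(AgNO3) = 0.02498 × 0.1602 = 4.002 × 10^-3 mol
Let x = n(NaCl), y = n(NaNO3).
Titrant: 1x = 4.002 × 10^-3;  mass: 58.44x + 84.99y = 0.6670
Solving, x = 4.002 × 10^-3 mol, y = 5.096 × 10^-3 mol
mass of NaCl = 4.002 × 10^-3 × 58.44 = 0.2339 g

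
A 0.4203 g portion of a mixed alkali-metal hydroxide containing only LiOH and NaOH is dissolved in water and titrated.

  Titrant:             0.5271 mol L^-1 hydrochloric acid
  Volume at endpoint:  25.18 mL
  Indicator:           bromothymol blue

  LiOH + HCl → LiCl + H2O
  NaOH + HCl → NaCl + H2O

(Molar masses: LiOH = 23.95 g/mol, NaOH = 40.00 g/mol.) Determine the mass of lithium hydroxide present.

n(HCl) = 0.02518 × 0.5271 = 0.01327 mol
Let x = n(LiOH), y = n(NaOH).
Titrant: 1x + 1y = 0.01327;  mass: 23.95x + 40.00y = 0.4203
Solving, x = 6.891 × 10^-3 mol, y = 6.382 × 10^-3 mol
mass of LiOH = 6.891 × 10^-3 × 23.95 = 0.1650 g

0.1650 g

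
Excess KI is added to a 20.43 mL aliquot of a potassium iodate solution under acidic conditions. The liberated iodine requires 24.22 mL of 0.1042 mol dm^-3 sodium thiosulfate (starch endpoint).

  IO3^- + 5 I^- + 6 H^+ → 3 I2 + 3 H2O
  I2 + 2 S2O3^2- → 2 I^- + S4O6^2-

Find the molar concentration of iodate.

n(S2O3^2-) = 0.02422 × 0.1042 = 2.524 × 10^-3 mol
n(I2) = n(S2O3^2-)/2 = 1.262 × 10^-3 mol
From the 1:3 ratio, n(IO3^-) in the aliquot = 1/3 × 1.262 × 10^-3 = 4.206 × 10^-4 mol
[IO3^-] = 4.206 × 10^-4 / 0.02043 = 0.02059 mol/L

0.02059 mol/L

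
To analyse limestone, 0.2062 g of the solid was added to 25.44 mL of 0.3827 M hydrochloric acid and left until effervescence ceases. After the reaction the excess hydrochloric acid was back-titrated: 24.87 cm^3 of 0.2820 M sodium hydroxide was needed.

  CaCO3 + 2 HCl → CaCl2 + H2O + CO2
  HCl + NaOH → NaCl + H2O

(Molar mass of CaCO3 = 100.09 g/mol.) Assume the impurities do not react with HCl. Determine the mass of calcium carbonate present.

0.1362 g

n(HCl) added = 0.02544 × 0.3827 = 9.736 × 10^-3 mol
n(NaOH) used in back-titration = 0.02487 × 0.2820 = 7.013 × 10^-3 mol
n(HCl) left over = 7.013 × 10^-3 mol (1:1 ratio)
n(HCl) consumed by analyte = 9.736 × 10^-3 − 7.013 × 10^-3 = 2.723 × 10^-3 mol
From the 1:2 ratio, n(CaCO3) = 1/2 × 2.723 × 10^-3 = 1.361 × 10^-3 mol
mass of CaCO3 = 1.361 × 10^-3 × 100.09 = 0.1362 g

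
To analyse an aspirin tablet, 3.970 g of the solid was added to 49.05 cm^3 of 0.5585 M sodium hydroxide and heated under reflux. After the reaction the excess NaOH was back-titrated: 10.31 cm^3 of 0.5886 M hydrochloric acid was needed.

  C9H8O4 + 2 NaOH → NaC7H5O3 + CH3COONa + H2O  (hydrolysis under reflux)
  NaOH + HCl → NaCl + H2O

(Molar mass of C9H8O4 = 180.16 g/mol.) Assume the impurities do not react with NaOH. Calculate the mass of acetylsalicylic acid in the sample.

1.921 g

n(NaOH) added = 0.04905 × 0.5585 = 0.02739 mol
n(HCl) used in back-titration = 0.01031 × 0.5886 = 6.068 × 10^-3 mol
n(NaOH) left over = 6.068 × 10^-3 mol (1:1 ratio)
n(NaOH) consumed by analyte = 0.02739 − 6.068 × 10^-3 = 0.02133 mol
From the 1:2 ratio, n(C9H8O4) = 1/2 × 0.02133 = 0.01066 mol
mass of C9H8O4 = 0.01066 × 180.16 = 1.921 g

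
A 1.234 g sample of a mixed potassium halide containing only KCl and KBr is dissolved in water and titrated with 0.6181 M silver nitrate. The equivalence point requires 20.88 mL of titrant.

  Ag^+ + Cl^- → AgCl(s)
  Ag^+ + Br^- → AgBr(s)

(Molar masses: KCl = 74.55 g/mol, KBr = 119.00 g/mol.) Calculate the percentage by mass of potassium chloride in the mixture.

41.02 %

n(AgNO3) = 0.02088 × 0.6181 = 0.01291 mol
Let x = n(KCl), y = n(KBr).
Titrant: 1x + 1y = 0.01291;  mass: 74.55x + 119.00y = 1.234
Solving, x = 6.790 × 10^-3 mol, y = 6.116 × 10^-3 mol
mass of KCl = 6.790 × 10^-3 × 74.55 = 0.5062 g
% KCl = 0.5062 / 1.234 × 100 = 41.02 %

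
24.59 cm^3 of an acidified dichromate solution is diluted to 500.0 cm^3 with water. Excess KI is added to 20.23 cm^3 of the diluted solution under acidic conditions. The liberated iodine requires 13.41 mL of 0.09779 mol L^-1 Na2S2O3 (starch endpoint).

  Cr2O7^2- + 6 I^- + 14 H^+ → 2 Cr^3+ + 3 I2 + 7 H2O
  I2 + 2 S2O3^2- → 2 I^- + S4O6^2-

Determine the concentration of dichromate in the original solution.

0.2197 mol/L

n(S2O3^2-) = 0.01341 × 0.09779 = 1.311 × 10^-3 mol
n(I2) = n(S2O3^2-)/2 = 6.557 × 10^-4 mol
From the 1:3 ratio, n(Cr2O7^2-) in the aliquot = 1/3 × 6.557 × 10^-4 = 2.186 × 10^-4 mol
[Cr2O7^2-]_dilute = 2.186 × 10^-4 / 0.02023 = 0.01080 mol/L
[Cr2O7^2-]_original = 0.01080 × 500.0/24.59 = 0.2197 mol/L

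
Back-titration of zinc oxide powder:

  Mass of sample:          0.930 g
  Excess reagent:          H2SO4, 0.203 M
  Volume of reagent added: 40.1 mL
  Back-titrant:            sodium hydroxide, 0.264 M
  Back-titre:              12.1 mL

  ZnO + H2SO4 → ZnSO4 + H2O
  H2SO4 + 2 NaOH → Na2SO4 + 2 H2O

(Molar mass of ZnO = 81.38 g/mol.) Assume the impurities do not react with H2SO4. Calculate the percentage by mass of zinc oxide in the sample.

57.3 %

n(H2SO4) added = 0.0401 × 0.203 = 8.14 × 10^-3 mol
n(NaOH) used in back-titration = 0.0121 × 0.264 = 3.19 × 10^-3 mol
From the 1:2 ratio, n(H2SO4) left over = 1/2 × 3.19 × 10^-3 = 1.60 × 10^-3 mol
n(H2SO4) consumed by analyte = 8.14 × 10^-3 − 1.60 × 10^-3 = 6.54 × 10^-3 mol
n(ZnO) = 6.54 × 10^-3 mol (1:1 ratio)
mass of ZnO = 6.54 × 10^-3 × 81.38 = 0.532 g
% ZnO = 0.532 / 0.930 × 100 = 57.3 %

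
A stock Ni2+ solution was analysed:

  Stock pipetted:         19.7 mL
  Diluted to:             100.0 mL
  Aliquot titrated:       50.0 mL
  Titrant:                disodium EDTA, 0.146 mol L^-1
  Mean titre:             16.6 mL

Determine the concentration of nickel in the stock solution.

Ni^2+ + EDTA^4- → [Ni(EDTA)]^2-
n(EDTA) = 0.0166 × 0.146 = 2.42 × 10^-3 mol
n(Ni2+) in the aliquot = 2.42 × 10^-3 mol (1:1 ratio)
[Ni2+]_dilute = 2.42 × 10^-3 / 0.0500 = 0.0485 mol/L
Dilution factor = 100.0 / 19.7 = 5.076
[Ni2+]_stock = 0.0485 × 5.076 = 0.246 mol/L

0.246 mol/L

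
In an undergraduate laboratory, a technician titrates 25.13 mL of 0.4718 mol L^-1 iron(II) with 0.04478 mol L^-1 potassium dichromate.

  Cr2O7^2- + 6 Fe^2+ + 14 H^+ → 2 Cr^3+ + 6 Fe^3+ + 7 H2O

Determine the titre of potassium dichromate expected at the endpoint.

n(Fe2+) = 0.02513 L × 0.4718 mol/L = 0.01186 mol
From the 1:6 stoichiometry, n(K2Cr2O7) = 1/6 × 0.01186 = 1.976 × 10^-3 mol
V(K2Cr2O7) = 1.976 × 10^-3 mol / 0.04478 mol/L = 0.04413 L = 44.13 mL

44.13 mL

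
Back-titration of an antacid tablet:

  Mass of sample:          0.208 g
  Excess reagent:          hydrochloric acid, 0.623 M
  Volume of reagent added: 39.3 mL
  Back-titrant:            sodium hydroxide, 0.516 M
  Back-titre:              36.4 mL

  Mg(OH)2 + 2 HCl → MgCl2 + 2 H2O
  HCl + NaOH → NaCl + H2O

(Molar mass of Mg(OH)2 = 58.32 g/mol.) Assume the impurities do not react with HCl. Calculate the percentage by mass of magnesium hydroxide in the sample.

n(HCl) added = 0.0393 × 0.623 = 0.0245 mol
n(NaOH) used in back-titration = 0.0364 × 0.516 = 0.0188 mol
n(HCl) left over = 0.0188 mol (1:1 ratio)
n(HCl) consumed by analyte = 0.0245 − 0.0188 = 5.70 × 10^-3 mol
From the 1:2 ratio, n(Mg(OH)2) = 1/2 × 5.70 × 10^-3 = 2.85 × 10^-3 mol
mass of Mg(OH)2 = 2.85 × 10^-3 × 58.32 = 0.166 g
% Mg(OH)2 = 0.166 / 0.208 × 100 = 79.9 %

79.9 %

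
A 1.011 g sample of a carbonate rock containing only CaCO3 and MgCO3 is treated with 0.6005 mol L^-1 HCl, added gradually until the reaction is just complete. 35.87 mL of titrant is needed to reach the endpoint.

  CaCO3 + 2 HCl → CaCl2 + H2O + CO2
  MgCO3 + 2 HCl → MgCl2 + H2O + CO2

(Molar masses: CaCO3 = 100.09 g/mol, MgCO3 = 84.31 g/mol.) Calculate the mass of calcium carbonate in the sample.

0.6532 g

n(HCl) = 0.03587 × 0.6005 = 0.02154 mol
Let x = n(CaCO3), y = n(MgCO3).
Titrant: 2x + 2y = 0.02154;  mass: 100.09x + 84.31y = 1.011
Solving, x = 6.526 × 10^-3 mol, y = 4.244 × 10^-3 mol
mass of CaCO3 = 6.526 × 10^-3 × 100.09 = 0.6532 g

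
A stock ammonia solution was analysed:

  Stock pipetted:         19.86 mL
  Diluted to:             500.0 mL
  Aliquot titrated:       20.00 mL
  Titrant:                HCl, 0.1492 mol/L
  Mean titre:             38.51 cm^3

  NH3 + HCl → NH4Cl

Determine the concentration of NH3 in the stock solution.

7.233 mol/L

n(HCl) = 0.03851 × 0.1492 = 5.746 × 10^-3 mol
n(NH3) in the aliquot = 5.746 × 10^-3 mol (1:1 ratio)
[NH3]_dilute = 5.746 × 10^-3 / 0.02000 = 0.2873 mol/L
Dilution factor = 500.0 / 19.86 = 25.18
[NH3]_stock = 0.2873 × 25.18 = 7.233 mol/L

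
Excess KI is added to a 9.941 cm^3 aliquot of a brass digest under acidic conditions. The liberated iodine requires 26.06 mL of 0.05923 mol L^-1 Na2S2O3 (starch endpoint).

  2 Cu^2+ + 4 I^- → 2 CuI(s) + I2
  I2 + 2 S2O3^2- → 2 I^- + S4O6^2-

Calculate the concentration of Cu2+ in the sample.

n(S2O3^2-) = 0.02606 × 0.05923 = 1.544 × 10^-3 mol
n(I2) = n(S2O3^2-)/2 = 7.718 × 10^-4 mol
From the 2:1 ratio, n(Cu2+) in the aliquot = 2/1 × 7.718 × 10^-4 = 1.544 × 10^-3 mol
[Cu2+] = 1.544 × 10^-3 / 0.009941 = 0.1553 mol/L

0.1553 mol/L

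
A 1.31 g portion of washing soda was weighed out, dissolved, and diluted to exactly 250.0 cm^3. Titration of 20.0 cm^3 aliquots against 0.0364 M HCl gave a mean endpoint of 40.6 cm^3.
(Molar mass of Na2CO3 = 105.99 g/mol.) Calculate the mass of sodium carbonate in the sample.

0.979 g

Na2CO3 + 2 HCl → 2 NaCl + H2O + CO2
n(HCl) per titration = 0.0406 × 0.0364 = 1.48 × 10^-3 mol
From the 1:2 ratio, n(Na2CO3) in each aliquot = 1/2 × 1.48 × 10^-3 = 7.39 × 10^-4 mol
n(Na2CO3) in the whole flask = 7.39 × 10^-4 × 250.0/20.0 = 9.24 × 10^-3 mol
mass of Na2CO3 = 9.24 × 10^-3 × 105.99 = 0.979 g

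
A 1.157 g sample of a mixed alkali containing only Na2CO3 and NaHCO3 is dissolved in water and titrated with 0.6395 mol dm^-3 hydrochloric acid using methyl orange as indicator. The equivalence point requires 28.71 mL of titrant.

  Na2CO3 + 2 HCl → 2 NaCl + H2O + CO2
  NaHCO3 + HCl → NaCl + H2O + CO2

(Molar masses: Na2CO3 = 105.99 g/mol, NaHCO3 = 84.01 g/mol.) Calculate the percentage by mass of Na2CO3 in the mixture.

n(HCl) = 0.02871 × 0.6395 = 0.01836 mol
Let x = n(Na2CO3), y = n(NaHCO3).
Titrant: 2x + 1y = 0.01836;  mass: 105.99x + 84.01y = 1.157
Solving, x = 6.214 × 10^-3 mol, y = 5.933 × 10^-3 mol
mass of Na2CO3 = 6.214 × 10^-3 × 105.99 = 0.6586 g
% Na2CO3 = 0.6586 / 1.157 × 100 = 56.92 %

56.92 %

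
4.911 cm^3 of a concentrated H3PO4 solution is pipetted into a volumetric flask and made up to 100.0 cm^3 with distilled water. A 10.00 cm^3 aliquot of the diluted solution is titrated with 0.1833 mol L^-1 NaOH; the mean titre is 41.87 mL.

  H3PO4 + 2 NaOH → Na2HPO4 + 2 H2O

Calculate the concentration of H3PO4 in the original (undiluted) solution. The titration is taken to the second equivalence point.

n(NaOH) = 0.04187 × 0.1833 = 7.675 × 10^-3 mol
From the 1:2 ratio, n(H3PO4) in the aliquot = 1/2 × 7.675 × 10^-3 = 3.837 × 10^-3 mol
[H3PO4]_dilute = 3.837 × 10^-3 / 0.01000 = 0.3837 mol/L
Dilution factor = 100.0 / 4.911 = 20.36
[H3PO4]_stock = 0.3837 × 20.36 = 7.814 mol/L

7.814 mol/L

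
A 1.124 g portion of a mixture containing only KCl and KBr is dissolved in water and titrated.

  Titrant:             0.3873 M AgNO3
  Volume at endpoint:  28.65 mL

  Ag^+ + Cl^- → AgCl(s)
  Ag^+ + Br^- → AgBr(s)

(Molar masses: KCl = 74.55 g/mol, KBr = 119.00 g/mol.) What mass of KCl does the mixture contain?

0.3295 g

n(AgNO3) = 0.02865 × 0.3873 = 0.01110 mol
Let x = n(KCl), y = n(KBr).
Titrant: 1x + 1y = 0.01110;  mass: 74.55x + 119.00y = 1.124
Solving, x = 4.419 × 10^-3 mol, y = 6.677 × 10^-3 mol
mass of KCl = 4.419 × 10^-3 × 74.55 = 0.3295 g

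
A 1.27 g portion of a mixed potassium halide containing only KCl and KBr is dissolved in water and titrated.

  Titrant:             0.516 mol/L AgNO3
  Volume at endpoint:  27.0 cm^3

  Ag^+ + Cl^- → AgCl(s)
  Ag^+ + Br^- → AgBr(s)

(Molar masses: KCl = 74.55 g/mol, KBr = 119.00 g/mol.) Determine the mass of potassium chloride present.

n(AgNO3) = 0.0270 × 0.516 = 0.0139 mol
Let x = n(KCl), y = n(KBr).
Titrant: 1x + 1y = 0.0139;  mass: 74.55x + 119.00y = 1.27
Solving, x = 8.73 × 10^-3 mol, y = 5.21 × 10^-3 mol
mass of KCl = 8.73 × 10^-3 × 74.55 = 0.651 g

0.651 g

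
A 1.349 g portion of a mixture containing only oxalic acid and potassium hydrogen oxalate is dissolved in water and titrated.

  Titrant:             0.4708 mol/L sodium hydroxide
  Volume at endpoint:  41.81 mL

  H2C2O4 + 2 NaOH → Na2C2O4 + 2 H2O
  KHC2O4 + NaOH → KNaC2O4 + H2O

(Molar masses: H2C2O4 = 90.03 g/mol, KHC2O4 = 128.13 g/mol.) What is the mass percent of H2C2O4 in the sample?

47.10 %

n(NaOH) = 0.04181 × 0.4708 = 0.01968 mol
Let x = n(H2C2O4), y = n(KHC2O4).
Titrant: 2x + 1y = 0.01968;  mass: 90.03x + 128.13y = 1.349
Solving, x = 7.057 × 10^-3 mol, y = 5.570 × 10^-3 mol
mass of H2C2O4 = 7.057 × 10^-3 × 90.03 = 0.6354 g
% H2C2O4 = 0.6354 / 1.349 × 100 = 47.10 %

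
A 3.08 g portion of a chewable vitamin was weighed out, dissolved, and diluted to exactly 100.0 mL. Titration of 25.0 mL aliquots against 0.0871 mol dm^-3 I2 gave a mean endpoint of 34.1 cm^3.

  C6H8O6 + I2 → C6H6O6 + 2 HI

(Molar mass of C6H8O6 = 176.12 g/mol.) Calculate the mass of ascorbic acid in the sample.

2.09 g

n(I2) per titration = 0.0341 × 0.0871 = 2.97 × 10^-3 mol
n(C6H8O6) in each aliquot = 2.97 × 10^-3 mol (1:1 ratio)
n(C6H8O6) in the whole flask = 2.97 × 10^-3 × 100.0/25.0 = 0.0119 mol
mass of C6H8O6 = 0.0119 × 176.12 = 2.09 g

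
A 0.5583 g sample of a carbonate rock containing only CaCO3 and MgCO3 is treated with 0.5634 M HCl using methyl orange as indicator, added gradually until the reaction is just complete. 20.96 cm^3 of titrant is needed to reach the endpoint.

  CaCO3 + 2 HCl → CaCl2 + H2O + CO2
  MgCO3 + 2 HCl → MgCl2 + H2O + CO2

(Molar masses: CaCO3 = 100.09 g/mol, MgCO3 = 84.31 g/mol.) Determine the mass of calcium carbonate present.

0.3837 g

n(HCl) = 0.02096 × 0.5634 = 0.01181 mol
Let x = n(CaCO3), y = n(MgCO3).
Titrant: 2x + 2y = 0.01181;  mass: 100.09x + 84.31y = 0.5583
Solving, x = 3.834 × 10^-3 mol, y = 2.071 × 10^-3 mol
mass of CaCO3 = 3.834 × 10^-3 × 100.09 = 0.3837 g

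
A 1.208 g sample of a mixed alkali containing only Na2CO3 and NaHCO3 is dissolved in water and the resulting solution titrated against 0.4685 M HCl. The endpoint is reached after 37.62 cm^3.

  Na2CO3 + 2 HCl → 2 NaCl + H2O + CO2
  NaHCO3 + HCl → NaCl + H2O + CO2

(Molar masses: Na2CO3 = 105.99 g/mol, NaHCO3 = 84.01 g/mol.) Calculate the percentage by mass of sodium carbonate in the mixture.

n(HCl) = 0.03762 × 0.4685 = 0.01762 mol
Let x = n(Na2CO3), y = n(NaHCO3).
Titrant: 2x + 1y = 0.01762;  mass: 105.99x + 84.01y = 1.208
Solving, x = 4.396 × 10^-3 mol, y = 8.833 × 10^-3 mol
mass of Na2CO3 = 4.396 × 10^-3 × 105.99 = 0.4659 g
% Na2CO3 = 0.4659 / 1.208 × 100 = 38.57 %

38.57 %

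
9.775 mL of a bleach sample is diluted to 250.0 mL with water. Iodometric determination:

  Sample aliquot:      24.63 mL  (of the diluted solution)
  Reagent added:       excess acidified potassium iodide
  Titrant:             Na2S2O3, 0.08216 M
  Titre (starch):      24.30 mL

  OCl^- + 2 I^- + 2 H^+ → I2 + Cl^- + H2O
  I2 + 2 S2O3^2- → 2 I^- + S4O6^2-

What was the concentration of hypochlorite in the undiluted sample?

n(S2O3^2-) = 0.02430 × 0.08216 = 1.996 × 10^-3 mol
n(I2) = n(S2O3^2-)/2 = 9.982 × 10^-4 mol
n(OCl^-) in the aliquot = 9.982 × 10^-4 mol (1:1 ratio)
[OCl^-]_dilute = 9.982 × 10^-4 / 0.02463 = 0.04053 mol/L
[OCl^-]_original = 0.04053 × 250.0/9.775 = 1.037 mol/L

1.037 M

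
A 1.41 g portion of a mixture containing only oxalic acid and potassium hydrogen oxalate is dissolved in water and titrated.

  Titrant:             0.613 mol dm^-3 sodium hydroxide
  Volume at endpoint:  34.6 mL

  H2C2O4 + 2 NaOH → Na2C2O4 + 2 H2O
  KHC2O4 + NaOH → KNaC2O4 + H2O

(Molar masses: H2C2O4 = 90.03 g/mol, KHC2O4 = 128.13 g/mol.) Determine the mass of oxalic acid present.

0.708 g

n(NaOH) = 0.0346 × 0.613 = 0.0212 mol
Let x = n(H2C2O4), y = n(KHC2O4).
Titrant: 2x + 1y = 0.0212;  mass: 90.03x + 128.13y = 1.41
Solving, x = 7.87 × 10^-3 mol, y = 5.48 × 10^-3 mol
mass of H2C2O4 = 7.87 × 10^-3 × 90.03 = 0.708 g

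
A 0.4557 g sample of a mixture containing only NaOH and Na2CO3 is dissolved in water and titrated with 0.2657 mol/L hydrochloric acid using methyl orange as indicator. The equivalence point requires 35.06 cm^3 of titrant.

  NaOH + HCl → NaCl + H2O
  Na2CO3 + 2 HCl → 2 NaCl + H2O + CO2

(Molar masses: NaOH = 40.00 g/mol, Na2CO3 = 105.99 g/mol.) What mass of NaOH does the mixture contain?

n(HCl) = 0.03506 × 0.2657 = 9.315 × 10^-3 mol
Let x = n(NaOH), y = n(Na2CO3).
Titrant: 1x + 2y = 9.315 × 10^-3;  mass: 40.00x + 105.99y = 0.4557
Solving, x = 2.922 × 10^-3 mol, y = 3.197 × 10^-3 mol
mass of NaOH = 2.922 × 10^-3 × 40.00 = 0.1169 g

0.1169 g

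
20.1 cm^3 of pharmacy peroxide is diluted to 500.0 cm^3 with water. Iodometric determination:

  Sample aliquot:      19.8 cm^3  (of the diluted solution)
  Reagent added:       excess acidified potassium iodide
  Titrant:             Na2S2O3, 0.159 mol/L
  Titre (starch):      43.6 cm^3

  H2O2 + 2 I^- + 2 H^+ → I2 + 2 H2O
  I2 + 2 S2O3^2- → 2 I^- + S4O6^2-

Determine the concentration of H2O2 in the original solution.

4.35 mol/L

n(S2O3^2-) = 0.0436 × 0.159 = 6.93 × 10^-3 mol
n(I2) = n(S2O3^2-)/2 = 3.47 × 10^-3 mol
n(H2O2) in the aliquot = 3.47 × 10^-3 mol (1:1 ratio)
[H2O2]_dilute = 3.47 × 10^-3 / 0.0198 = 0.175 mol/L
[H2O2]_original = 0.175 × 500.0/20.1 = 4.35 mol/L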